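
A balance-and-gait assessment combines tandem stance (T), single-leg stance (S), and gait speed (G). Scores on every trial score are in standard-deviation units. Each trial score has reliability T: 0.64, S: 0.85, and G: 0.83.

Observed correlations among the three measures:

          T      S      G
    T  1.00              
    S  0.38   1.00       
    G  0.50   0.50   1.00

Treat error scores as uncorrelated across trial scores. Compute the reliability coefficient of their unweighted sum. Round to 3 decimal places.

0.882

Var(T+S+G) = 3 + 2·[0.38 + 0.50 + 0.50] = 3 + 2.76 = 5.76.
Because errors are independent across components, Cov(Tᵢ,Tⱼ) = Cov(Xᵢ,Xⱼ); the off-diagonal part of the true-score variance is the same as above.
True-score variance = [0.64 + 0.85 + 0.83] + 2.76 = 2.32 + 2.76 = 5.08.
Reliability = 5.08 / 5.76 = 0.882.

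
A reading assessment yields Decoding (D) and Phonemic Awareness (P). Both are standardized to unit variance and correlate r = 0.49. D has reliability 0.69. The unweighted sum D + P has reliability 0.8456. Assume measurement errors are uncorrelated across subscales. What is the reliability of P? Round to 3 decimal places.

0.850

Var(D+P) = 2 + 2·0.49 = 2.980.
True-score variance = ρ_D + ρ_P + 2·0.49, so 0.8456 = (0.69 + ρ_P + 0.98) / 2.980.
ρ_P = 0.8456·2.980 − 0.69 − 0.98 = 0.850.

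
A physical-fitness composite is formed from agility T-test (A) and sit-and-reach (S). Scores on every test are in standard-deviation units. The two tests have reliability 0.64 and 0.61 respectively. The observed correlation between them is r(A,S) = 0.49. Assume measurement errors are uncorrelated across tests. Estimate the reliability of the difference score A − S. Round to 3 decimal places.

Var(A−S) = 1 + 1 − 2·0.49 = 2 − 0.98 = 1.02.
Under uncorrelated errors the observed covariances equal the true-score covariances, so only the own-variance terms attenuate.
True-score variance = [0.64 + 0.61] − 0.98 = 1.25 − 0.98 = 0.27.
Reliability = 0.27 / 1.02 = 0.265.

0.265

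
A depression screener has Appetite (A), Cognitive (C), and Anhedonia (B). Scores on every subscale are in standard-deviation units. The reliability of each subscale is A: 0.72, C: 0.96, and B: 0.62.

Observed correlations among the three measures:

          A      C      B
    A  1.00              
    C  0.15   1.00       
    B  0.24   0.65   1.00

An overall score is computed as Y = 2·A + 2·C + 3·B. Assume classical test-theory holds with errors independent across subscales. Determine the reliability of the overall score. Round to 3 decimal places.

Var(Y) = 2² + 2² + 3² + 2·[4·0.15 + 6·0.24 + 6·0.65] = 17 + 11.88 = 28.88.
Because errors are independent across components, Cov(Tᵢ,Tⱼ) = Cov(Xᵢ,Xⱼ); the off-diagonal part of the true-score variance is the same as above.
True-score variance = [2²·0.72 + 2²·0.96 + 3²·0.62] + 11.88 = 12.3 + 11.88 = 24.18.
Reliability = 24.18 / 28.88 = 0.837.

0.837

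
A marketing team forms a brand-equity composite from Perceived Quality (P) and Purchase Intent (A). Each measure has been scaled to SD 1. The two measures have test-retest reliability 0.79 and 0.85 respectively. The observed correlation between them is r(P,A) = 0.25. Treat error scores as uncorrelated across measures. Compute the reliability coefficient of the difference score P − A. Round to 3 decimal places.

Var(P−A) = 1 + 1 − 2·0.25 = 2 − 0.5 = 1.5.
With uncorrelated errors the cross-covariances are all true-score covariance, so they carry over unchanged; only the diagonal terms shrink to ρᵢσᵢ².
True-score variance = [0.79 + 0.85] − 0.5 = 1.64 − 0.5 = 1.14.
Reliability = 1.14 / 1.5 = 0.760.

0.760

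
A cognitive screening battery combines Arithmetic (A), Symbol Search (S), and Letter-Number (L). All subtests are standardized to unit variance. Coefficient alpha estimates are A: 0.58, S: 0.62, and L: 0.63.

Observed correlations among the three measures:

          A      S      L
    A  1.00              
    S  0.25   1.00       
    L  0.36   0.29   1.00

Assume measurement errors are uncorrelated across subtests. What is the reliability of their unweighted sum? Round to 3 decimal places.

Var(A+S+L) = 3 + 2·[0.25 + 0.36 + 0.29] = 3 + 1.8 = 4.8.
With uncorrelated errors the cross-covariances are all true-score covariance, so they carry over unchanged; only the diagonal terms shrink to ρᵢσᵢ².
True-score variance = [0.58 + 0.62 + 0.63] + 1.8 = 1.83 + 1.8 = 3.63.
Reliability = 3.63 / 4.8 = 0.756.

0.756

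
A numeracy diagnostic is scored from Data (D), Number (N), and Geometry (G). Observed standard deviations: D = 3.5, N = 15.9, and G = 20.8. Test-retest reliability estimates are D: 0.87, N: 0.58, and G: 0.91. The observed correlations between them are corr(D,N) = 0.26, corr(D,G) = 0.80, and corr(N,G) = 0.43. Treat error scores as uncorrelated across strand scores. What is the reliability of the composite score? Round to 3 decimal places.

Var(D+N+G) = 3.5² + 15.9² + 20.8² + 2·[3.5·15.9·0.26 + 3.5·20.8·0.80 + 15.9·20.8·0.43] = 697.7 + 429.837 = 1127.54.
With uncorrelated errors the cross-covariances are all true-score covariance, so they carry over unchanged; only the diagonal terms shrink to ρᵢσᵢ².
True-score variance = [3.5²·0.87 + 15.9²·0.58 + 20.8²·0.91] + 429.837 = 550.99 + 429.837 = 980.827.
Reliability = 980.827 / 1127.54 = 0.870.

0.870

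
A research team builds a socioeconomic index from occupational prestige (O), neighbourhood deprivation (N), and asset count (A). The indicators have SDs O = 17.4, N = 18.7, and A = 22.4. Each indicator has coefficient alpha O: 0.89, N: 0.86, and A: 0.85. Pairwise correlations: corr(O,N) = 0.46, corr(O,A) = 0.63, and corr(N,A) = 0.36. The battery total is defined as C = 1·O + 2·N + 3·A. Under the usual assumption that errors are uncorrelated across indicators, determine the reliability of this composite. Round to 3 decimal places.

Var(C) = 17.4² + 2²·18.7² + 3²·22.4² + 2·[2·17.4·18.7·0.46 + 3·17.4·22.4·0.63 + 6·18.7·22.4·0.36] = 6217.36 + 3881.55 = 10098.9.
Under uncorrelated errors the observed covariances equal the true-score covariances, so only the own-variance terms attenuate.
True-score variance = [17.4²·0.89 + 2²·18.7²·0.86 + 3²·22.4²·0.85] + 3881.55 = 5310.85 + 3881.55 = 9192.41.
Reliability = 9192.41 / 10098.9 = 0.910.

0.910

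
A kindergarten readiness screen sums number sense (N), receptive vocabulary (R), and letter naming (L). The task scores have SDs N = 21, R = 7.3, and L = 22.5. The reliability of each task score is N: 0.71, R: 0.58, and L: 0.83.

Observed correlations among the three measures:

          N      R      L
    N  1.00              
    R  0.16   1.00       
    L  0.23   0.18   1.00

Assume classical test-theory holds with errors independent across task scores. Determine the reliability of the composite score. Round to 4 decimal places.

0.8218

Var(N+R+L) = 21² + 7.3² + 22.5² + 2·[21·7.3·0.16 + 21·22.5·0.23 + 7.3·22.5·0.18] = 1000.54 + 325.536 = 1326.08.
Under uncorrelated errors the observed covariances equal the true-score covariances, so only the own-variance terms attenuate.
True-score variance = [21²·0.71 + 7.3²·0.58 + 22.5²·0.83] + 325.536 = 764.206 + 325.536 = 1089.74.
Reliability = 1089.74 / 1326.08 = 0.8218.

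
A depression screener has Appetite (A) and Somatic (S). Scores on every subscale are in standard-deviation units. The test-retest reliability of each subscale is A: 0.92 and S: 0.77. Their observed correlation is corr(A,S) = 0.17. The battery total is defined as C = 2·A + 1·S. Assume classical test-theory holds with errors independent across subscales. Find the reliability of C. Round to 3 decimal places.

Var(C) = 2² + 1 + 2·[2·0.17] = 5 + 0.68 = 5.68.
Because errors are independent across components, Cov(Tᵢ,Tⱼ) = Cov(Xᵢ,Xⱼ); the off-diagonal part of the true-score variance is the same as above.
True-score variance = [2²·0.92 + 0.77] + 0.68 = 4.45 + 0.68 = 5.13.
Reliability = 5.13 / 5.68 = 0.903.

0.903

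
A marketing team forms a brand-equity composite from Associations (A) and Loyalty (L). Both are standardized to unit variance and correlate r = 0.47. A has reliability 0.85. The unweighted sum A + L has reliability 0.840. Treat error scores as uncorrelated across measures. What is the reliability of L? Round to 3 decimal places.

0.680

Var(A+L) = 2 + 2·0.47 = 2.940.
True-score variance = ρ_A + ρ_L + 2·0.47, so 0.840 = (0.85 + ρ_L + 0.94) / 2.940.
ρ_L = 0.840·2.940 − 0.85 − 0.94 = 0.680.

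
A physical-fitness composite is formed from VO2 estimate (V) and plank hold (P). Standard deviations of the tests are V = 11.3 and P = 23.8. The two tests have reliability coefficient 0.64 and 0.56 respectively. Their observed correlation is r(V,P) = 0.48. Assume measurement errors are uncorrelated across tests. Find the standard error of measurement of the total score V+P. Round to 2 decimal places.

Var(total) = 694.13 + 258.182 = 952.312.
True-score variance = 398.928 + 258.182 = 657.11, so reliability = 0.6900.
Error variance = 952.312 − 657.11 = 295.202; SEM = √295.202 = 17.18.

17.18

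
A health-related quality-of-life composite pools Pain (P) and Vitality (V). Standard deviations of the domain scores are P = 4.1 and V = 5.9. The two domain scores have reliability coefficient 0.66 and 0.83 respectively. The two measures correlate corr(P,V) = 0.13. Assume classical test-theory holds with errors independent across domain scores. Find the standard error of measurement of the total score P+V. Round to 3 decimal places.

Var(total) = 51.62 + 6.2894 = 57.9094.
True-score variance = 39.9869 + 6.2894 = 46.2763, so reliability = 0.7991.
Error variance = 57.9094 − 46.2763 = 11.6331; SEM = √11.6331 = 3.411.

3.411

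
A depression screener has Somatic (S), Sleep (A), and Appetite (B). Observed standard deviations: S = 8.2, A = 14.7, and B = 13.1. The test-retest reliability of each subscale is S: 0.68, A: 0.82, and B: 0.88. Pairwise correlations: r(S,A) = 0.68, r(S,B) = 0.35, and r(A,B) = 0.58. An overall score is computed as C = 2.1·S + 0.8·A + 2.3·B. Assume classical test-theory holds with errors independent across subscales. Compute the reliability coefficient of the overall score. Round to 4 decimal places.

0.9044

Var(C) = 2.1²·8.2² + 0.8²·14.7² + 2.3²·13.1² + 2·[1.68·8.2·14.7·0.68 + 4.83·8.2·13.1·0.35 + 1.84·14.7·13.1·0.58] = 1342.64 + 1049.62 = 2392.26.
Under uncorrelated errors the observed covariances equal the true-score covariances, so only the own-variance terms attenuate.
True-score variance = [2.1²·8.2²·0.68 + 0.8²·14.7²·0.82 + 2.3²·13.1²·0.88] + 1049.62 = 1113.92 + 1049.62 = 2163.54.
Reliability = 2163.54 / 2392.26 = 0.9044.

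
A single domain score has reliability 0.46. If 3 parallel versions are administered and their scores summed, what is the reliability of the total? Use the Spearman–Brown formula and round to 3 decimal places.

0.719

ρ_k = kρ / (1 + (k−1)ρ) = 3·0.46 / (1 + 2·0.46) = 1.380 / 1.920 = 0.719.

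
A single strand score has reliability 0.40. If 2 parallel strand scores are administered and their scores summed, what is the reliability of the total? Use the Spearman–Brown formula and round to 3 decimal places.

ρ_k = kρ / (1 + (k−1)ρ) = 2·0.40 / (1 + 1·0.40) = 0.800 / 1.400 = 0.571.

0.571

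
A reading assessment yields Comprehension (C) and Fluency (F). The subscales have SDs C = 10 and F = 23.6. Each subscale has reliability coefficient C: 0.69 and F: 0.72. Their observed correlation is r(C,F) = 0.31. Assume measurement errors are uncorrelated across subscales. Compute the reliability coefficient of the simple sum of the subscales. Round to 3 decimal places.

Var(C+F) = 10² + 23.6² + 2·[10·23.6·0.31] = 656.96 + 146.32 = 803.28.
Because errors are independent across components, Cov(Tᵢ,Tⱼ) = Cov(Xᵢ,Xⱼ); the off-diagonal part of the true-score variance is the same as above.
True-score variance = [10²·0.69 + 23.6²·0.72] + 146.32 = 470.011 + 146.32 = 616.331.
Reliability = 616.331 / 803.28 = 0.767.

0.767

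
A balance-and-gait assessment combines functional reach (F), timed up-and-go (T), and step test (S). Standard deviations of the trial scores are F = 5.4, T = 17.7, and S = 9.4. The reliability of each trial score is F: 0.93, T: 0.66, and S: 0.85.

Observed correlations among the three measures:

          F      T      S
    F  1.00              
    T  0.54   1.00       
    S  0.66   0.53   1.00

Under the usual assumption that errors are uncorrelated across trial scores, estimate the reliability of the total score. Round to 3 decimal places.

0.843

Var(F+T+S) = 5.4² + 17.7² + 9.4² + 2·[5.4·17.7·0.54 + 5.4·9.4·0.66 + 17.7·9.4·0.53] = 430.81 + 346.592 = 777.402.
Under uncorrelated errors the observed covariances equal the true-score covariances, so only the own-variance terms attenuate.
True-score variance = [5.4²·0.93 + 17.7²·0.66 + 9.4²·0.85] + 346.592 = 308.996 + 346.592 = 655.589.
Reliability = 655.589 / 777.402 = 0.843.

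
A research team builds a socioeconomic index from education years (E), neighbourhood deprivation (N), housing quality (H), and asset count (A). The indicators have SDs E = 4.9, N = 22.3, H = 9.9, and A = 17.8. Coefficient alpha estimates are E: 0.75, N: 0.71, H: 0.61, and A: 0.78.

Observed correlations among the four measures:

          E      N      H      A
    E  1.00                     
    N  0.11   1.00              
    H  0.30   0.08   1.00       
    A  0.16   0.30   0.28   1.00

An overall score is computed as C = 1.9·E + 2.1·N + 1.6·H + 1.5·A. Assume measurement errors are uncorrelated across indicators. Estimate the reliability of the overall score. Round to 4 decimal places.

Var(C) = 1.9²·4.9² + 2.1²·22.3² + 1.6²·9.9² + 1.5²·17.8² + 2·[3.99·4.9·22.3·0.11 + 3.04·4.9·9.9·0.30 + 2.85·4.9·17.8·0.16 + 3.36·22.3·9.9·0.08 + 3.15·22.3·17.8·0.30 + 2.4·9.9·17.8·0.28] = 3243.52 + 1369.69 = 4613.21.
Because errors are independent across components, Cov(Tᵢ,Tⱼ) = Cov(Xᵢ,Xⱼ); the off-diagonal part of the true-score variance is the same as above.
True-score variance = [1.9²·4.9²·0.75 + 2.1²·22.3²·0.71 + 1.6²·9.9²·0.61 + 1.5²·17.8²·0.78] + 1369.69 = 2331.18 + 1369.69 = 3700.86.
Reliability = 3700.86 / 4613.21 = 0.8022.

0.8022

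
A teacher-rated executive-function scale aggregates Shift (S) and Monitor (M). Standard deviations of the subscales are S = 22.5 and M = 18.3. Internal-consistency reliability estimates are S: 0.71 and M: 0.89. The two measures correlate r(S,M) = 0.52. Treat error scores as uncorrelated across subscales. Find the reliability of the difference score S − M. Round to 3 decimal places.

Var(S−M) = 22.5² + 18.3² − 2·22.5·18.3·0.52 = 841.14 − 428.22 = 412.92.
Under uncorrelated errors the observed covariances equal the true-score covariances, so only the own-variance terms attenuate.
True-score variance = [22.5²·0.71 + 18.3²·0.89] − 428.22 = 657.49 − 428.22 = 229.27.
Reliability = 229.27 / 412.92 = 0.555.

0.555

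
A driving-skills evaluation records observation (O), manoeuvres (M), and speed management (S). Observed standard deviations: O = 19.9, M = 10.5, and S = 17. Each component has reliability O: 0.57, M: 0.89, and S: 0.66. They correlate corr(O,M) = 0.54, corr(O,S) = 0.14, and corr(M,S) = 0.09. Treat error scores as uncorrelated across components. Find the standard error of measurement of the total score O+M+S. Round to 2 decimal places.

16.75

Var(total) = 795.26 + 352.52 = 1147.78.
True-score variance = 514.588 + 352.52 = 867.108, so reliability = 0.7555.
Error variance = 1147.78 − 867.108 = 280.672; SEM = √280.672 = 16.75.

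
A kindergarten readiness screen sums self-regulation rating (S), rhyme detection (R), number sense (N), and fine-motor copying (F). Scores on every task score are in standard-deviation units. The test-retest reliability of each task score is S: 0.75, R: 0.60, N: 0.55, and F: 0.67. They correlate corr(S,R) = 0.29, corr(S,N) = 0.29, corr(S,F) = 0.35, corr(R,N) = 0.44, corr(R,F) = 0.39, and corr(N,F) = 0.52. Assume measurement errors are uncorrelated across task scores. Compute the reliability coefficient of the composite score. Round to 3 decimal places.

Var(S+R+N+F) = 4 + 2·[0.29 + 0.29 + 0.35 + 0.44 + 0.39 + 0.52] = 4 + 4.56 = 8.56.
Because errors are independent across components, Cov(Tᵢ,Tⱼ) = Cov(Xᵢ,Xⱼ); the off-diagonal part of the true-score variance is the same as above.
True-score variance = [0.75 + 0.60 + 0.55 + 0.67] + 4.56 = 2.57 + 4.56 = 7.13.
Reliability = 7.13 / 8.56 = 0.833.

0.833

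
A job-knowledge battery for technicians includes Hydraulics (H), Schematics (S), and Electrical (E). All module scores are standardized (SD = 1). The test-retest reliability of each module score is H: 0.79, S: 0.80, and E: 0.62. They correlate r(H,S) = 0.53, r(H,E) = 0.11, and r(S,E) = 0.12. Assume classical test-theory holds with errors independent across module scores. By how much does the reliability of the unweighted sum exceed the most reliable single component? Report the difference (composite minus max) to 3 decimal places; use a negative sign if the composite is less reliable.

Var(sum) = 3 + 1.52 = 4.52; true-score variance = 2.21 + 1.52 = 3.73; composite reliability = 0.8252.
Max component reliability = 0.8000.
Difference = 0.8252 − 0.8000 = 0.025.

0.025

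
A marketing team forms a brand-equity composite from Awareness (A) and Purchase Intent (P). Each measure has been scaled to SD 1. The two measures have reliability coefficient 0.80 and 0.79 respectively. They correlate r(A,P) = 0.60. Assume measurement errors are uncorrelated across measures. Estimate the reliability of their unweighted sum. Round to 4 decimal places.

Var(A+P) = 2 + 2·[0.60] = 2 + 1.2 = 3.2.
Under uncorrelated errors the observed covariances equal the true-score covariances, so only the own-variance terms attenuate.
True-score variance = [0.80 + 0.79] + 1.2 = 1.59 + 1.2 = 2.79.
Reliability = 2.79 / 3.2 = 0.8719.

0.8719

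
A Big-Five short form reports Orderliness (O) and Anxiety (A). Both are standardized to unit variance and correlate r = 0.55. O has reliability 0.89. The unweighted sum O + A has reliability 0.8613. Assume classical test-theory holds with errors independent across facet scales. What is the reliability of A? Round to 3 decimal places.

0.680

Var(O+A) = 2 + 2·0.55 = 3.100.
True-score variance = ρ_O + ρ_A + 2·0.55, so 0.8613 = (0.89 + ρ_A + 1.10) / 3.100.
ρ_A = 0.8613·3.100 − 0.89 − 1.10 = 0.680.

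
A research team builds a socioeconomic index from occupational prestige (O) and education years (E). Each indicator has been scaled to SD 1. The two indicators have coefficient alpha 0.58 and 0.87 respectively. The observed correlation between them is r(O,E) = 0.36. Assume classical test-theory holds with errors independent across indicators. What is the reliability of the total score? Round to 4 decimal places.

Var(O+E) = 2 + 2·[0.36] = 2 + 0.72 = 2.72.
Because errors are independent across components, Cov(Tᵢ,Tⱼ) = Cov(Xᵢ,Xⱼ); the off-diagonal part of the true-score variance is the same as above.
True-score variance = [0.58 + 0.87] + 0.72 = 1.45 + 0.72 = 2.17.
Reliability = 2.17 / 2.72 = 0.7978.

0.7978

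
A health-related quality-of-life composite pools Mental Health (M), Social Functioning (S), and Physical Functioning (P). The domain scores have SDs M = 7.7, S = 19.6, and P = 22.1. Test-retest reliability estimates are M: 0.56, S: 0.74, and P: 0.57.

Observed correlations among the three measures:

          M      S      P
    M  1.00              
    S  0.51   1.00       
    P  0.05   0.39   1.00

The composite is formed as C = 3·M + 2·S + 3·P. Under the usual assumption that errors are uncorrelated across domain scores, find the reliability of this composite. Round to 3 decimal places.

Var(C) = 3²·7.7² + 2²·19.6² + 3²·22.1² + 2·[6·7.7·19.6·0.51 + 9·7.7·22.1·0.05 + 6·19.6·22.1·0.39] = 6465.94 + 3103.97 = 9569.91.
Because errors are independent across components, Cov(Tᵢ,Tⱼ) = Cov(Xᵢ,Xⱼ); the off-diagonal part of the true-score variance is the same as above.
True-score variance = [3²·7.7²·0.56 + 2²·19.6²·0.74 + 3²·22.1²·0.57] + 3103.97 = 3941.48 + 3103.97 = 7045.45.
Reliability = 7045.45 / 9569.91 = 0.736.

0.736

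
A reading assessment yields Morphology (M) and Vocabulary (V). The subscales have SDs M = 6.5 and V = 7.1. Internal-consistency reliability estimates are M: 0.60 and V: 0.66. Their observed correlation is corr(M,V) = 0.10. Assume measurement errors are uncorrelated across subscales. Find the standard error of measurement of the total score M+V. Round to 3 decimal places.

5.834

Var(total) = 92.66 + 9.23 = 101.89.
True-score variance = 58.6206 + 9.23 = 67.8506, so reliability = 0.6659.
Error variance = 101.89 − 67.8506 = 34.0394; SEM = √34.0394 = 5.834.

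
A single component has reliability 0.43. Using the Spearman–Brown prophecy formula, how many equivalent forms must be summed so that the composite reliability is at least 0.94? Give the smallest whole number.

21

k ≥ ρ*(1−ρ₁)/(ρ₁(1−ρ*)) = 0.94·0.57 / (0.43·0.06) = 20.767.
Smallest integer k = 21.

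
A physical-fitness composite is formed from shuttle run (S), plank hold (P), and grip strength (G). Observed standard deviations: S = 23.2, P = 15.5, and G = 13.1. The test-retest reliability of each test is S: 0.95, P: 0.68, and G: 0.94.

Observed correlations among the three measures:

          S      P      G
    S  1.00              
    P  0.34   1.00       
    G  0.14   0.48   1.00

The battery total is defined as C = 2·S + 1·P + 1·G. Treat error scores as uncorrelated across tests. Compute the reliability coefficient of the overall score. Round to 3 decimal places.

Var(C) = 2²·23.2² + 15.5² + 13.1² + 2·[2·23.2·15.5·0.34 + 2·23.2·13.1·0.14 + 15.5·13.1·0.48] = 2564.82 + 854.179 = 3419.
With uncorrelated errors the cross-covariances are all true-score covariance, so they carry over unchanged; only the diagonal terms shrink to ρᵢσᵢ².
True-score variance = [2²·23.2²·0.95 + 15.5²·0.68 + 13.1²·0.94] + 854.179 = 2370 + 854.179 = 3224.17.
Reliability = 3224.17 / 3419 = 0.943.

0.943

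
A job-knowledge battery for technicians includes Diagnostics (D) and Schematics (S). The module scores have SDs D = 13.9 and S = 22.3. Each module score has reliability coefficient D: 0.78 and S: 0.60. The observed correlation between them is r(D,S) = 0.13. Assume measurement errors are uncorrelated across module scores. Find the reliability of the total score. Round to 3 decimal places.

Var(D+S) = 13.9² + 22.3² + 2·[13.9·22.3·0.13] = 690.5 + 80.5922 = 771.092.
With uncorrelated errors the cross-covariances are all true-score covariance, so they carry over unchanged; only the diagonal terms shrink to ρᵢσᵢ².
True-score variance = [13.9²·0.78 + 22.3²·0.60] + 80.5922 = 449.078 + 80.5922 = 529.67.
Reliability = 529.67 / 771.092 = 0.687.

0.687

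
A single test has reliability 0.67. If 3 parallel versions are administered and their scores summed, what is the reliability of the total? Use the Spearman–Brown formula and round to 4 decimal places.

0.8590

ρ_k = kρ / (1 + (k−1)ρ) = 3·0.67 / (1 + 2·0.67) = 2.010 / 2.340 = 0.8590.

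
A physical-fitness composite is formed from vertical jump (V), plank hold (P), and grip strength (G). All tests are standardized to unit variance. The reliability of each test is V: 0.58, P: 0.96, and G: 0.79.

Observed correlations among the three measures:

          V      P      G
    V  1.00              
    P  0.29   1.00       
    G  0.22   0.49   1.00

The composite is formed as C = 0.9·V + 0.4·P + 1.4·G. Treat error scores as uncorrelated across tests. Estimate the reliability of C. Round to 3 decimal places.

0.821

Var(C) = 0.9² + 0.4² + 1.4² + 2·[0.36·0.29 + 1.26·0.22 + 0.56·0.49] = 2.93 + 1.312 = 4.242.
Because errors are independent across components, Cov(Tᵢ,Tⱼ) = Cov(Xᵢ,Xⱼ); the off-diagonal part of the true-score variance is the same as above.
True-score variance = [0.9²·0.58 + 0.4²·0.96 + 1.4²·0.79] + 1.312 = 2.1718 + 1.312 = 3.4838.
Reliability = 3.4838 / 4.242 = 0.821.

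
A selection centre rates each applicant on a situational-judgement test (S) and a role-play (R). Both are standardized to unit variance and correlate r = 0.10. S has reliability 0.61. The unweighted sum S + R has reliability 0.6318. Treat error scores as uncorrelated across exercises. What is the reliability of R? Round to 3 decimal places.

Var(S+R) = 2 + 2·0.10 = 2.200.
True-score variance = ρ_S + ρ_R + 2·0.10, so 0.6318 = (0.61 + ρ_R + 0.20) / 2.200.
ρ_R = 0.6318·2.200 − 0.61 − 0.20 = 0.580.

0.580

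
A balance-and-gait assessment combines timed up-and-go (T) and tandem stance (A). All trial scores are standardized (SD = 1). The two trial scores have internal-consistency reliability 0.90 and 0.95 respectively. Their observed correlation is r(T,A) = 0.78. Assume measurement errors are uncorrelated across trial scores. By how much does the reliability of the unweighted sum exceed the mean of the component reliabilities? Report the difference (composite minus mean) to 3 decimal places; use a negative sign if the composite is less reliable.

Var(sum) = 2 + 1.56 = 3.56; true-score variance = 1.85 + 1.56 = 3.41; composite reliability = 0.9579.
Mean component reliability = 0.9250.
Difference = 0.9579 − 0.9250 = 0.033.

0.033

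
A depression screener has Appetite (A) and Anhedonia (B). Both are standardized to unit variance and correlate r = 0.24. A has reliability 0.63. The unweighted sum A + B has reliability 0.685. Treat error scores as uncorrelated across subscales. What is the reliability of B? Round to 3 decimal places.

Var(A+B) = 2 + 2·0.24 = 2.480.
True-score variance = ρ_A + ρ_B + 2·0.24, so 0.685 = (0.63 + ρ_B + 0.48) / 2.480.
ρ_B = 0.685·2.480 − 0.63 − 0.48 = 0.589.

0.589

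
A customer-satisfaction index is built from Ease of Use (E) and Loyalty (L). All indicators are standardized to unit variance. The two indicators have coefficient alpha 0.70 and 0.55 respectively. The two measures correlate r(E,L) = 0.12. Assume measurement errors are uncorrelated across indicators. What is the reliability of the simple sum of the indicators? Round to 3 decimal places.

0.665

Var(E+L) = 2 + 2·[0.12] = 2 + 0.24 = 2.24.
Because errors are independent across components, Cov(Tᵢ,Tⱼ) = Cov(Xᵢ,Xⱼ); the off-diagonal part of the true-score variance is the same as above.
True-score variance = [0.70 + 0.55] + 0.24 = 1.25 + 0.24 = 1.49.
Reliability = 1.49 / 2.24 = 0.665.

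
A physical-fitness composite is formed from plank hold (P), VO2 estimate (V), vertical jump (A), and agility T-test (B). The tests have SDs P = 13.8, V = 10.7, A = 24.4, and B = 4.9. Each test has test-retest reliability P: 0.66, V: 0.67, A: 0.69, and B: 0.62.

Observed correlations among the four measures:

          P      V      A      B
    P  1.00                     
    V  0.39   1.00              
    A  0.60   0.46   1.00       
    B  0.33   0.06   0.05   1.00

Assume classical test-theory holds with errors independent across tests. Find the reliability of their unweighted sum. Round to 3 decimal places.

0.830

Var(P+V+A+B) = 13.8² + 10.7² + 24.4² + 4.9² + 2·[13.8·10.7·0.39 + 13.8·24.4·0.60 + 13.8·4.9·0.33 + 10.7·24.4·0.46 + 10.7·4.9·0.06 + 24.4·4.9·0.05] = 924.3 + 822.309 = 1746.61.
Because errors are independent across components, Cov(Tᵢ,Tⱼ) = Cov(Xᵢ,Xⱼ); the off-diagonal part of the true-score variance is the same as above.
True-score variance = [13.8²·0.66 + 10.7²·0.67 + 24.4²·0.69 + 4.9²·0.62] + 822.309 = 628.083 + 822.309 = 1450.39.
Reliability = 1450.39 / 1746.61 = 0.830.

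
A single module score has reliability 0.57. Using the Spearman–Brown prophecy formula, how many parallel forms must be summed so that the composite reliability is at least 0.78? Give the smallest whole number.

k ≥ ρ*(1−ρ₁)/(ρ₁(1−ρ*)) = 0.78·0.43 / (0.57·0.22) = 2.675.
Smallest integer k = 3.

3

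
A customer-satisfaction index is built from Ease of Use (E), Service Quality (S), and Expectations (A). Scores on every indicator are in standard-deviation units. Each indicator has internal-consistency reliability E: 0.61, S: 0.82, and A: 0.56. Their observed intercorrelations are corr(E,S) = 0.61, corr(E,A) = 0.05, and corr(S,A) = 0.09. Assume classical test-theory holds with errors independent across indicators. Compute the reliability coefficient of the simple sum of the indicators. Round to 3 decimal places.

0.776

Var(E+S+A) = 3 + 2·[0.61 + 0.05 + 0.09] = 3 + 1.5 = 4.5.
With uncorrelated errors the cross-covariances are all true-score covariance, so they carry over unchanged; only the diagonal terms shrink to ρᵢσᵢ².
True-score variance = [0.61 + 0.82 + 0.56] + 1.5 = 1.99 + 1.5 = 3.49.
Reliability = 3.49 / 4.5 = 0.776.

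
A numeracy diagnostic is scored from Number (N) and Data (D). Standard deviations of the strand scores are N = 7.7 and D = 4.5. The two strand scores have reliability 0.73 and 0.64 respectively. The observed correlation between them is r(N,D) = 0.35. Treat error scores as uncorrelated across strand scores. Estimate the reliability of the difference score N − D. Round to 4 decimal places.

Var(N−D) = 7.7² + 4.5² − 2·7.7·4.5·0.35 = 79.54 − 24.255 = 55.285.
Under uncorrelated errors the observed covariances equal the true-score covariances, so only the own-variance terms attenuate.
True-score variance = [7.7²·0.73 + 4.5²·0.64] − 24.255 = 56.2417 − 24.255 = 31.9867.
Reliability = 31.9867 / 55.285 = 0.5786.

0.5786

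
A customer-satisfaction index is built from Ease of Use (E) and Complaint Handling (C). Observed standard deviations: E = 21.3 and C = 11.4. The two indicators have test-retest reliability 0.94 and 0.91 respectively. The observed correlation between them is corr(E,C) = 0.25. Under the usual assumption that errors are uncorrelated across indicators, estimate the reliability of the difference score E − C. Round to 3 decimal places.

Var(E−C) = 21.3² + 11.4² − 2·21.3·11.4·0.25 = 583.65 − 121.41 = 462.24.
With uncorrelated errors the cross-covariances are all true-score covariance, so they carry over unchanged; only the diagonal terms shrink to ρᵢσᵢ².
True-score variance = [21.3²·0.94 + 11.4²·0.91] − 121.41 = 544.732 − 121.41 = 423.322.
Reliability = 423.322 / 462.24 = 0.916.

0.916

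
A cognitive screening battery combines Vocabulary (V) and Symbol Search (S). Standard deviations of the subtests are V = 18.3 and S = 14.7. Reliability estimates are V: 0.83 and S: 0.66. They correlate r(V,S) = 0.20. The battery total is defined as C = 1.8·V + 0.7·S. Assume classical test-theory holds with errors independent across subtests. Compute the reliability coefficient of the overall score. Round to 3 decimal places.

0.834

Var(C) = 1.8²·18.3² + 0.7²·14.7² + 2·[1.26·18.3·14.7·0.20] = 1190.93 + 135.581 = 1326.51.
With uncorrelated errors the cross-covariances are all true-score covariance, so they carry over unchanged; only the diagonal terms shrink to ρᵢσᵢ².
True-score variance = [1.8²·18.3²·0.83 + 0.7²·14.7²·0.66] + 135.581 = 970.47 + 135.581 = 1106.05.
Reliability = 1106.05 / 1326.51 = 0.834.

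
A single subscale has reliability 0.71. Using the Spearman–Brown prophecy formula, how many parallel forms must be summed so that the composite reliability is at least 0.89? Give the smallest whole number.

4

k ≥ ρ*(1−ρ₁)/(ρ₁(1−ρ*)) = 0.89·0.29 / (0.71·0.11) = 3.305.
Smallest integer k = 4.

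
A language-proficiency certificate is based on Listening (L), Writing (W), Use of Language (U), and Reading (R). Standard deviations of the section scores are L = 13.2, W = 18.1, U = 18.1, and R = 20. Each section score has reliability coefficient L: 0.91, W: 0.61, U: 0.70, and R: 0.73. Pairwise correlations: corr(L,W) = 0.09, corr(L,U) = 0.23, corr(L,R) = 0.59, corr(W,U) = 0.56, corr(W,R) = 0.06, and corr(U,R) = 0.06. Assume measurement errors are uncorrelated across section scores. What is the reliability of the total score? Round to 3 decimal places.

0.837

Var(L+W+U+R) = 13.2² + 18.1² + 18.1² + 20² + 2·[13.2·18.1·0.09 + 13.2·18.1·0.23 + 13.2·20·0.59 + 18.1·18.1·0.56 + 18.1·20·0.06 + 18.1·20·0.06] = 1229.46 + 918.232 = 2147.69.
Because errors are independent across components, Cov(Tᵢ,Tⱼ) = Cov(Xᵢ,Xⱼ); the off-diagonal part of the true-score variance is the same as above.
True-score variance = [13.2²·0.91 + 18.1²·0.61 + 18.1²·0.70 + 20²·0.73] + 918.232 = 879.728 + 918.232 = 1797.96.
Reliability = 1797.96 / 2147.69 = 0.837.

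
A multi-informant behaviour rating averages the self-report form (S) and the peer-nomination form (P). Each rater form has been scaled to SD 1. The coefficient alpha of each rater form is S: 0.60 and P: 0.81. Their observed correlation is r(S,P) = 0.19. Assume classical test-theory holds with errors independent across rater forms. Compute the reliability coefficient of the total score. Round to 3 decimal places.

0.752

Var(S+P) = 2 + 2·[0.19] = 2 + 0.38 = 2.38.
Under uncorrelated errors the observed covariances equal the true-score covariances, so only the own-variance terms attenuate.
True-score variance = [0.60 + 0.81] + 0.38 = 1.41 + 0.38 = 1.79.
Reliability = 1.79 / 2.38 = 0.752.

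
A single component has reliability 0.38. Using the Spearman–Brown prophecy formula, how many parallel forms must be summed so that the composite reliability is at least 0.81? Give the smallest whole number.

7

k ≥ ρ*(1−ρ₁)/(ρ₁(1−ρ*)) = 0.81·0.62 / (0.38·0.19) = 6.956.
Smallest integer k = 7.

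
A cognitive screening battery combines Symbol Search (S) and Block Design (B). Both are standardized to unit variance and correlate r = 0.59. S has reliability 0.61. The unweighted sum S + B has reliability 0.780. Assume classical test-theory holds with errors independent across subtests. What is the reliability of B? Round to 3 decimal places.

Var(S+B) = 2 + 2·0.59 = 3.180.
True-score variance = ρ_S + ρ_B + 2·0.59, so 0.780 = (0.61 + ρ_B + 1.18) / 3.180.
ρ_B = 0.780·3.180 − 0.61 − 1.18 = 0.690.

0.690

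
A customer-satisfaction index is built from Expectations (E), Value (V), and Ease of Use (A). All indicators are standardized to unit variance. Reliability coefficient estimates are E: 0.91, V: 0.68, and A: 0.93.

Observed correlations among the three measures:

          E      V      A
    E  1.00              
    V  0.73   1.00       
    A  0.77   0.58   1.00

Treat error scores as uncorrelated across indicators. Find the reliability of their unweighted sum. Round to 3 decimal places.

Var(E+V+A) = 3 + 2·[0.73 + 0.77 + 0.58] = 3 + 4.16 = 7.16.
Because errors are independent across components, Cov(Tᵢ,Tⱼ) = Cov(Xᵢ,Xⱼ); the off-diagonal part of the true-score variance is the same as above.
True-score variance = [0.91 + 0.68 + 0.93] + 4.16 = 2.52 + 4.16 = 6.68.
Reliability = 6.68 / 7.16 = 0.933.

0.933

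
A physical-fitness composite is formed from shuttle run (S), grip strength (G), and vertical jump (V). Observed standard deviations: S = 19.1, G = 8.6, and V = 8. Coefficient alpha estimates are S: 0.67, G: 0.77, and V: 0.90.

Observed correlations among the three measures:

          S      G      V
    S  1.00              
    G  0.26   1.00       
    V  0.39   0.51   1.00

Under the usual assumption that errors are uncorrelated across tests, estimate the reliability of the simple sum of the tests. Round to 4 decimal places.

0.8151

Var(S+G+V) = 19.1² + 8.6² + 8² + 2·[19.1·8.6·0.26 + 19.1·8·0.39 + 8.6·8·0.51] = 502.77 + 274.775 = 777.545.
With uncorrelated errors the cross-covariances are all true-score covariance, so they carry over unchanged; only the diagonal terms shrink to ρᵢσᵢ².
True-score variance = [19.1²·0.67 + 8.6²·0.77 + 8²·0.90] + 274.775 = 358.972 + 274.775 = 633.747.
Reliability = 633.747 / 777.545 = 0.8151.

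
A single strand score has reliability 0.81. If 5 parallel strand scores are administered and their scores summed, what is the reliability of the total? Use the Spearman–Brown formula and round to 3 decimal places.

ρ_k = kρ / (1 + (k−1)ρ) = 5·0.81 / (1 + 4·0.81) = 4.050 / 4.240 = 0.955.

0.955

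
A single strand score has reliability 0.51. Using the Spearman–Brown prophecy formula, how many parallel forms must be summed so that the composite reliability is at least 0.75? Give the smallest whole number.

3

k ≥ ρ*(1−ρ₁)/(ρ₁(1−ρ*)) = 0.75·0.49 / (0.51·0.25) = 2.882.
Smallest integer k = 3.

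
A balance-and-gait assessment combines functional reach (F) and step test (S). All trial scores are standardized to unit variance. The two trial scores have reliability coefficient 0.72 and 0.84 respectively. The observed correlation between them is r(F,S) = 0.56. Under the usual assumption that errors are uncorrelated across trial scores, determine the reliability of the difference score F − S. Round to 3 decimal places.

0.500

Var(F−S) = 1 + 1 − 2·0.56 = 2 − 1.12 = 0.88.
With uncorrelated errors the cross-covariances are all true-score covariance, so they carry over unchanged; only the diagonal terms shrink to ρᵢσᵢ².
True-score variance = [0.72 + 0.84] − 1.12 = 1.56 − 1.12 = 0.44.
Reliability = 0.44 / 0.88 = 0.500.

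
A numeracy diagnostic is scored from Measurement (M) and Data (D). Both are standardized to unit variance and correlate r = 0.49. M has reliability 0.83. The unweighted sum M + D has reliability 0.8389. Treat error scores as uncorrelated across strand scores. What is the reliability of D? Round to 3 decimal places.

Var(M+D) = 2 + 2·0.49 = 2.980.
True-score variance = ρ_M + ρ_D + 2·0.49, so 0.8389 = (0.83 + ρ_D + 0.98) / 2.980.
ρ_D = 0.8389·2.980 − 0.83 − 0.98 = 0.690.

0.690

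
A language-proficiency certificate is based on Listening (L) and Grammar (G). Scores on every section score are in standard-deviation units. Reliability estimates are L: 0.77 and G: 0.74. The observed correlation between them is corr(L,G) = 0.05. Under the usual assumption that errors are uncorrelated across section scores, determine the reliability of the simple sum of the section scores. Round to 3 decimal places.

Var(L+G) = 2 + 2·[0.05] = 2 + 0.1 = 2.1.
With uncorrelated errors the cross-covariances are all true-score covariance, so they carry over unchanged; only the diagonal terms shrink to ρᵢσᵢ².
True-score variance = [0.77 + 0.74] + 0.1 = 1.51 + 0.1 = 1.61.
Reliability = 1.61 / 2.1 = 0.767.

0.767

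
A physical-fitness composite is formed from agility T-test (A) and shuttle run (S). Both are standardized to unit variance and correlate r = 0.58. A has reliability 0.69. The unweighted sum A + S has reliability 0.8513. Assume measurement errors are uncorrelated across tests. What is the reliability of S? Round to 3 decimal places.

Var(A+S) = 2 + 2·0.58 = 3.160.
True-score variance = ρ_A + ρ_S + 2·0.58, so 0.8513 = (0.69 + ρ_S + 1.16) / 3.160.
ρ_S = 0.8513·3.160 − 0.69 − 1.16 = 0.840.

0.840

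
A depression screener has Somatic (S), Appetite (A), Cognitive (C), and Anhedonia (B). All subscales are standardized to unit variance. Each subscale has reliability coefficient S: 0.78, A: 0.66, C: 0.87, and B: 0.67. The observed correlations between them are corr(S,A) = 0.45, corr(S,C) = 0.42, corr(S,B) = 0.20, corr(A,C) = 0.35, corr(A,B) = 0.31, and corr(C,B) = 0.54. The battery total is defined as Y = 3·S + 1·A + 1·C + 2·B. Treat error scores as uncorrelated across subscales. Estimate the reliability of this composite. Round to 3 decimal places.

0.859

Var(Y) = 3² + 1 + 1 + 2² + 2·[3·0.45 + 3·0.42 + 6·0.20 + 0.35 + 2·0.31 + 2·0.54] = 15 + 11.72 = 26.72.
Because errors are independent across components, Cov(Tᵢ,Tⱼ) = Cov(Xᵢ,Xⱼ); the off-diagonal part of the true-score variance is the same as above.
True-score variance = [3²·0.78 + 0.66 + 0.87 + 2²·0.67] + 11.72 = 11.23 + 11.72 = 22.95.
Reliability = 22.95 / 26.72 = 0.859.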